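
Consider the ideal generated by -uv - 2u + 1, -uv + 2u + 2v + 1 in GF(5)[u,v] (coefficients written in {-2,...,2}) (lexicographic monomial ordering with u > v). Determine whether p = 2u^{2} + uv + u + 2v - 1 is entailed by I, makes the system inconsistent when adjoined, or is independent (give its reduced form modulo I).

Adjoining 2u^{2} + uv + u + 2v - 1 makes the ideal the whole ring: the system is inconsistent.

First compute the reduced Gröbner basis of I by Buchberger's algorithm.
f_1 = -uv - 2u + 1, LT = uv.
f_2 = -uv + 2u + 2v + 1, LT = uv.

S(f_1,f_2): lcm = uv. S = -u + 2v.
  leading term u: no divisor's leading term divides it; move -u to the remainder.
  leading term v: no divisor's leading term divides it; move 2v to the remainder.
  remainder -u + 2v ≠ 0; add h_3 = -u + 2v to the basis.

S(f_1,h_3): lcm = uv. S = 2u + 2v^{2} - 1.
  leading term u: subtract (-2)·h_3 from 2u + 2v^{2} - 1 → 2v^{2} - v - 1
  leading term v^{2}: no divisor's leading term divides it; move 2v^{2} to the remainder.
  leading term v: no divisor's leading term divides it; move -v to the remainder.
  leading term 1: no divisor's leading term divides it; move -1 to the remainder.
  remainder 2v^{2} - v - 1 ≠ 0; add h_4 = 2v^{2} - v - 1 to the basis.

The other S-polynomials (S(f_2,h_3), S(f_1,h_4), S(f_2,h_4), S(h_3,h_4)) all reduce to 0 modulo the current basis, so we have a Gröbner basis.
Inter-reduce: drop elements whose leading term is divisible by another's, tail-reduce, and make monic.
Reduced Gröbner basis: {u - 2v, v^{2} + 2v + 2}.
Label its elements g_1 = u - 2v, g_2 = v^{2} + 2v + 2.

Reduce p = 2u^{2} + uv + u + 2v - 1 modulo G:
  leading term u^{2}: subtract (2u)·g_1 from 2u^{2} + uv + u + 2v - 1 → u + 2v - 1
  leading term u: subtract (1)·g_1 from u + 2v - 1 → -v - 1
  leading term v: no divisor's leading term divides it; move -v to the remainder.
  leading term 1: no divisor's leading term divides it; move -1 to the remainder.
  normal form = -v - 1.
The normal form is nonzero, so p ∉ I. Since p minus its normal form lies in I, I + (p) = I + (r) where r = -v - 1; decide whether this ideal is the whole ring.
Run Buchberger on G together with r (pairs among the g_i already reduce to 0 since G is a Gröbner basis):
g_1 = u - 2v, LT = u.
g_2 = v^{2} + 2v + 2, LT = v^{2}.
r = -v - 1, LT = v.

S(g_2,r): lcm = v^{2}. S = v + 2.
  leading term v: subtract (-1)·r from v + 2 → 1
  leading term 1: no divisor's leading term divides it; move 1 to the remainder.
  remainder 1 ≠ 0; add m_4 = 1 to the basis.

The other S-polynomials (S(g_1,g_2), S(g_1,r), S(g_1,m_4), S(g_2,m_4), S(r,m_4)) all reduce to 0 modulo the current basis, so we have a Gröbner basis.
Inter-reduce: drop elements whose leading term is divisible by another's, tail-reduce, and make monic.
Reduced Gröbner basis: {1}.
The reduced Gröbner basis of I + (p) is {1}: the ideal is the whole ring, so the enlarged system has no common solution — adjoining p is inconsistent.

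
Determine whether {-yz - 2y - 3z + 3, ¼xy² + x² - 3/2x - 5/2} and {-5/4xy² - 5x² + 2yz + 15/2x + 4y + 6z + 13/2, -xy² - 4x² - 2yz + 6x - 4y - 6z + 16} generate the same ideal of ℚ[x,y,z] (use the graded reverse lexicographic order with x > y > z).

Yes, the ideals are equal.

Since reduced Gröbner bases are canonical representatives of ideals under a given ordering, it suffices to compute and compare them.
Buchberger on the first generating set:
f_1 = -yz - 2y - 3z + 3, LT = yz.
f_2 = ¼xy² + x² - 3/2x - 5/2, LT = xy².

S(f_1,f_2): lcm = xy²z. S = 2xy² - 4x²z + 3xyz - 3xy + 6xz + 10z.
  reduce S modulo (f_1, f_2):
  remainder -4x²z - 8x² - 9xy - 3xz + 21x + 10z + 20 ≠ 0; add g_3 = -4x²z - 8x² - 9xy - 3xz + 21x + 10z + 20 to the basis.

The other S-polynomials (S(f_1,g_3), S(f_2,g_3)) all reduce to 0 modulo the current basis, so we have a Gröbner basis.
Inter-reduce: drop elements whose leading term is divisible by another's, tail-reduce, and make monic.
Reduced Gröbner basis: {xy² + 4x² - 6x - 10, x²z + 2x² + 9/4xy + ¾xz - 21/4x - 5/2z - 5, yz + 2y + 3z - 3}.

Buchberger on the second generating set:
h_1 = -5/4xy² - 5x² + 2yz + 15/2x + 4y + 6z + 13/2, LT = xy².
h_2 = -xy² - 4x² - 2yz + 6x - 4y - 6z + 16, LT = xy².

S(h_1,h_2): lcm = xy². S = -18/5yz - 36/5y - 54/5z + 54/5.
  reduce S modulo (h_1, h_2):
  remainder -18/5yz - 36/5y - 54/5z + 54/5 ≠ 0; add k_3 = -18/5yz - 36/5y - 54/5z + 54/5 to the basis.

S(h_1,k_3): lcm = xy²z. S = -2xy² + 4x²z - 3xyz - 8/5yz² + 3xy - 6xz - 16/5yz - 24/5z² - 26/5z.
  reduce S modulo (h_1, h_2, k_3):
  remainder 4x²z + 8x² + 9xy + 3xz - 21x - 10z - 20 ≠ 0; add k_4 = 4x²z + 8x² + 9xy + 3xz - 21x - 10z - 20 to the basis.

The other S-polynomials (S(h_2,k_3), S(h_1,k_4), S(h_2,k_4), S(k_3,k_4)) all reduce to 0 modulo the current basis, so we have a Gröbner basis.
Inter-reduce: drop elements whose leading term is divisible by another's, tail-reduce, and make monic.
Reduced Gröbner basis: {xy² + 4x² - 6x - 10, x²z + 2x² + 9/4xy + ¾xz - 21/4x - 5/2z - 5, yz + 2y + 3z - 3}.

Same reduced basis, so the two generating sets span the same ideal.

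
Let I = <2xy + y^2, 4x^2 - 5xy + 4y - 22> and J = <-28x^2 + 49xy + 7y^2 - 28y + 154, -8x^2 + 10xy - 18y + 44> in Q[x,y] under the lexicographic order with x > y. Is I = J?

No, the ideals differ.

Equality of ideals is decidable: compute both reduced Gröbner bases (unique for the ordering) and check whether they agree.
Buchberger on the first generating set:
f_1 = 2xy + y^2, LT = xy.
f_2 = 4x^2 - 5xy + 4y - 22, LT = x^2.

S(f_1,f_2): lcm = x^2y. S = 7/4xy^2 - y^2 + 11/2y.
  leading term xy^2: subtract (7/8y)·f_1 from 7/4xy^2 - y^2 + 11/2y → -7/8y^3 - y^2 + 11/2y
  leading term y^3: no divisor's leading term divides it; move -7/8y^3 to the remainder.
  leading term y^2: no divisor's leading term divides it; move -y^2 to the remainder.
  leading term y: no divisor's leading term divides it; move 11/2y to the remainder.
  remainder -7/8y^3 - y^2 + 11/2y ≠ 0; add g_3 = -7/8y^3 - y^2 + 11/2y to the basis.

S(f_1,g_3): lcm = xy^3. S = -8/7xy^2 + 44/7xy + 1/2y^4.
  leading term xy^2: subtract (-4/7y)·f_1 from -8/7xy^2 + 44/7xy + 1/2y^4 → 44/7xy + 1/2y^4 + 4/7y^3
  leading term xy: subtract (22/7)·f_1 from 44/7xy + 1/2y^4 + 4/7y^3 → 1/2y^4 + 4/7y^3 - 22/7y^2
  leading term y^4: subtract (-4/7y)·g_3 from 1/2y^4 + 4/7y^3 - 22/7y^2 → 0
  remainder 0.

S(f_2,g_3): leading monomials are coprime, so the S-polynomial reduces to 0 (Buchberger's first criterion).
Every S-polynomial of the final basis reduces to 0, so we have a Gröbner basis.
Inter-reduce: drop elements whose leading term is divisible by another's, tail-reduce, and make monic.
Reduced Gröbner basis: {x^2 + 5/8y^2 + y - 11/2, xy + 1/2y^2, y^3 + 8/7y^2 - 44/7y}.

Buchberger on the second generating set:
h_1 = -28x^2 + 49xy + 7y^2 - 28y + 154, LT = x^2.
h_2 = -8x^2 + 10xy - 18y + 44, LT = x^2.

S(h_1,h_2): lcm = x^2. S = -1/2xy - 1/4y^2 - 5/4y.
  leading term xy: no divisor's leading term divides it; move -1/2xy to the remainder.
  leading term y^2: no divisor's leading term divides it; move -1/4y^2 to the remainder.
  leading term y: no divisor's leading term divides it; move -5/4y to the remainder.
  remainder -1/2xy - 1/4y^2 - 5/4y ≠ 0; add k_3 = -1/2xy - 1/4y^2 - 5/4y to the basis.

S(h_1,k_3): lcm = x^2y. S = -9/4xy^2 - 5/2xy - 1/4y^3 + y^2 - 11/2y.
  leading term xy^2: subtract (9/2y)·k_3 from -9/4xy^2 - 5/2xy - 1/4y^3 + y^2 - 11/2y → -5/2xy + 7/8y^3 + 53/8y^2 - 11/2y
  leading term xy: subtract (5)·k_3 from -5/2xy + 7/8y^3 + 53/8y^2 - 11/2y → 7/8y^3 + 63/8y^2 + 3/4y
  leading term y^3: no divisor's leading term divides it; move 7/8y^3 to the remainder.
  leading term y^2: no divisor's leading term divides it; move 63/8y^2 to the remainder.
  leading term y: no divisor's leading term divides it; move 3/4y to the remainder.
  remainder 7/8y^3 + 63/8y^2 + 3/4y ≠ 0; add k_4 = 7/8y^3 + 63/8y^2 + 3/4y to the basis.

S(h_2,k_3): lcm = x^2y. S = -7/4xy^2 - 5/2xy + 9/4y^2 - 11/2y.
  leading term xy^2: subtract (7/2y)·k_3 from -7/4xy^2 - 5/2xy + 9/4y^2 - 11/2y → -5/2xy + 7/8y^3 + 53/8y^2 - 11/2y
  leading term xy: subtract (5)·k_3 from -5/2xy + 7/8y^3 + 53/8y^2 - 11/2y → 7/8y^3 + 63/8y^2 + 3/4y
  leading term y^3: subtract (1)·k_4 from 7/8y^3 + 63/8y^2 + 3/4y → 0
  remainder 0.

S(h_1,k_4): leading monomials are coprime, so the S-polynomial reduces to 0 (Buchberger's first criterion).
S(h_2,k_4): leading monomials are coprime, so the S-polynomial reduces to 0 (Buchberger's first criterion).
S(k_3,k_4): lcm = xy^3. S = -9xy^2 - 6/7xy + 1/2y^4 + 5/2y^3.
  leading term xy^2: subtract (18y)·k_3 from -9xy^2 - 6/7xy + 1/2y^4 + 5/2y^3 → -6/7xy + 1/2y^4 + 7y^3 + 45/2y^2
  leading term xy: subtract (12/7)·k_3 from -6/7xy + 1/2y^4 + 7y^3 + 45/2y^2 → 1/2y^4 + 7y^3 + 321/14y^2 + 15/7y
  leading term y^4: subtract (4/7y)·k_4 from 1/2y^4 + 7y^3 + 321/14y^2 + 15/7y → 5/2y^3 + 45/2y^2 + 15/7y
  leading term y^3: subtract (20/7)·k_4 from 5/2y^3 + 45/2y^2 + 15/7y → 0
  remainder 0.

Every S-polynomial of the final basis reduces to 0, so we have a Gröbner basis.
Inter-reduce: drop elements whose leading term is divisible by another's, tail-reduce, and make monic.
Reduced Gröbner basis: {x^2 + 5/8y^2 + 43/8y - 11/2, xy + 1/2y^2 + 5/2y, y^3 + 9y^2 + 6/7y}.

These differ, so the ideals are not equal.
The choice of monomial ordering does not affect the verdict — as long as both bases are computed under the same ordering, their equality decides ideal equality.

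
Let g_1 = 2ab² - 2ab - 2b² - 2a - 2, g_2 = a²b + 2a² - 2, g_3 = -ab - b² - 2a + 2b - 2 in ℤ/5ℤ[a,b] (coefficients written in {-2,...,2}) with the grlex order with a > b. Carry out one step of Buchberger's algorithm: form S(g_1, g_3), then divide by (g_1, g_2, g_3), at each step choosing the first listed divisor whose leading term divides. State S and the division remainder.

S(g_1, g_3) = -b³ + 2ab + b² - a - 2b - 1; remainder on division = -b³ - b² + 2b.

lcm(LM(g_1), LM(g_3)) = ab².
S = (lcm/LT(g_1))·g_1 − (lcm/LT(g_3))·g_3 = -b³ + 2ab + b² - a - 2b - 1.
Reduce S modulo (g_1, g_2, g_3) in that order:
  leading term b³: no divisor's leading term divides it; move -b³ to the remainder.
  leading term ab: subtract (-2)·g_3 from 2ab + b² - a - 2b - 1 → -b² + 2b
  leading term b²: no divisor's leading term divides it; move -b² to the remainder.
  leading term b: no divisor's leading term divides it; move 2b to the remainder.
The remainder -b³ - b² + 2b is nonzero, so it would be added as the next basis element.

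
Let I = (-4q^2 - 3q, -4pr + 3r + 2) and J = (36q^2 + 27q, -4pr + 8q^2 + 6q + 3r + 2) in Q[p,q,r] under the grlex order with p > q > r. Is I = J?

Yes, the ideals are equal.

Equality of ideals is decidable: compute both reduced Gröbner bases (unique for the ordering) and check whether they agree.
Buchberger on the first generating set:
f_1 = -4q^2 - 3q, LT = q^2.
f_2 = -4pr + 3r + 2, LT = pr.

The S-polynomials (S(f_1,f_2)) all reduce to 0 modulo the current basis, so we have a Gröbner basis.
Inter-reduce: drop elements whose leading term is divisible by another's, tail-reduce, and make monic.
Reduced Gröbner basis: {pr - 3/4r - 1/2, q^2 + 3/4q}.

Buchberger on the second generating set:
h_1 = 36q^2 + 27q, LT = q^2.
h_2 = -4pr + 8q^2 + 6q + 3r + 2, LT = pr.

The S-polynomials (S(h_1,h_2)) all reduce to 0 modulo the current basis, so we have a Gröbner basis.
Inter-reduce: drop elements whose leading term is divisible by another's, tail-reduce, and make monic.
Reduced Gröbner basis: {pr - 3/4r - 1/2, q^2 + 3/4q}.

The two bases agree; hence the ideals are identical.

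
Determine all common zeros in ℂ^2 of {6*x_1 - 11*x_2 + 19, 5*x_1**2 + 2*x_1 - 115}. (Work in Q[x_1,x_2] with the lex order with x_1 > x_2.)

{(-5, -1), (23/5, 233/55)}

Compute a lex Gröbner basis by Buchberger's algorithm.
f_1 = 6*x_1 - 11*x_2 + 19, LT = x_1.
f_2 = 5*x_1**2 + 2*x_1 - 115, LT = x_1**2.

S(f_1,f_2): lcm = x_1**2. S = -11/6*x_1*x_2 + 83/30*x_1 + 23.
  leading term x_1*x_2: subtract (-11/36*x_2)·f_1 from -11/6*x_1*x_2 + 83/30*x_1 + 23 → 83/30*x_1 - 121/36*x_2**2 + 209/36*x_2 + 23
  leading term x_1: subtract (83/180)·f_1 from 83/30*x_1 - 121/36*x_2**2 + 209/36*x_2 + 23 → -121/36*x_2**2 + 979/90*x_2 + 2563/180
  leading term x_2**2: no divisor's leading term divides it; move -121/36*x_2**2 to the remainder.
  leading term x_2: no divisor's leading term divides it; move 979/90*x_2 to the remainder.
  leading term 1: no divisor's leading term divides it; move 2563/180 to the remainder.
  remainder -121/36*x_2**2 + 979/90*x_2 + 2563/180 ≠ 0; add h_3 = -121/36*x_2**2 + 979/90*x_2 + 2563/180 to the basis.

The other S-polynomials (S(f_1,h_3), S(f_2,h_3)) all reduce to 0 modulo the current basis, so we have a Gröbner basis.
Inter-reduce: drop elements whose leading term is divisible by another's, tail-reduce, and make monic.
Reduced Gröbner basis: {x_1 - 11/6*x_2 + 19/6, x_2**2 - 178/55*x_2 - 233/55}.

A lex Gröbner basis eliminates variables successively. Here x_2**2 - 178/55*x_2 - 233/55 depends only on x_2, with roots {-1, 233/55}; lifting each root through the earlier basis elements recovers the full solutions.
  x_2 = -1: the earlier basis element becomes x_1 + 5 = 0, giving x_1 = -5 — point (-5, -1).
  x_2 = 233/55: the earlier basis element becomes x_1 - 23/5 = 0, giving x_1 = 23/5 — point (23/5, 233/55).
Check: every point annihilates each of the original generators.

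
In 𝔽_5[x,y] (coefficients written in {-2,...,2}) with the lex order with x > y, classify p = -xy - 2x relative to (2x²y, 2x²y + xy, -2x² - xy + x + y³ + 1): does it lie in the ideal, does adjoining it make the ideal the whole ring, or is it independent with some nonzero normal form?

First compute the reduced Gröbner basis of I by Buchberger's algorithm.
f_1 = 2x²y, LT = x²y.
f_2 = 2x²y + xy, LT = x²y.
f_3 = -2x² - xy + x + y³ + 1, LT = x².

S(f_1,f_2): lcm = x²y. S = 2xy.
  reduce S modulo (f_1, f_2, f_3):
  remainder 2xy ≠ 0; add h_4 = 2xy to the basis.

S(f_1,f_3): lcm = x²y. S = 2xy² - 2xy - 2y⁴ - 2y.
  reduce S modulo (f_1, f_2, f_3, h_4):
  remainder -2y⁴ - 2y ≠ 0; add h_5 = -2y⁴ - 2y to the basis.

The other S-polynomials (S(f_2,f_3), S(f_1,h_4), S(f_2,h_4), S(f_3,h_4), S(f_1,h_5), S(f_2,h_5), S(f_3,h_5), S(h_4,h_5)) all reduce to 0 modulo the current basis, so we have a Gröbner basis.
Inter-reduce: drop elements whose leading term is divisible by another's, tail-reduce, and make monic.
Reduced Gröbner basis: {x² + 2x + 2y³ + 2, xy, y⁴ + y}.
Label its elements g_1 = x² + 2x + 2y³ + 2, g_2 = xy, g_3 = y⁴ + y.

Reduce p = -xy - 2x modulo G:
  leading term xy: subtract (-1)·g_2 from -xy - 2x → -2x
  leading term x: no divisor's leading term divides it; move -2x to the remainder.
  normal form = -2x.
The normal form is nonzero, so p ∉ I. Since p minus its normal form lies in I, I + (p) = I + (r) where r = -2x; decide whether this ideal is the whole ring.
Run Buchberger on G together with r (pairs among the g_i already reduce to 0 since G is a Gröbner basis):
g_1 = x² + 2x + 2y³ + 2, LT = x².
g_2 = xy, LT = xy.
g_3 = y⁴ + y, LT = y⁴.
r = -2x, LT = x.

S(g_1,r): lcm = x². S = 2x + 2y³ + 2.
  reduce S modulo (g_1, g_2, g_3, r):
  remainder 2y³ + 2 ≠ 0; add m_5 = 2y³ + 2 to the basis.

The other S-polynomials (S(g_1,g_2), S(g_1,g_3), S(g_2,g_3), S(g_2,r), S(g_3,r), S(g_1,m_5), S(g_2,m_5), S(g_3,m_5), S(r,m_5)) all reduce to 0 modulo the current basis, so we have a Gröbner basis.
Inter-reduce: drop elements whose leading term is divisible by another's, tail-reduce, and make monic.
Reduced Gröbner basis: {x, y³ + 1}.
The reduced Gröbner basis of I + (p) is {x, y³ + 1} ≠ {1}, a proper ideal, so the enlarged system stays consistent: p is independent of I, with normal form -2x.

-xy - 2x is independent of I; its normal form modulo I is -2x.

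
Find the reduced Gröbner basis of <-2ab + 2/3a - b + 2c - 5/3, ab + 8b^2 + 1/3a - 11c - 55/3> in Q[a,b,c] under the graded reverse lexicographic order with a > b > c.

G = {a^2 - 15ac + 12bc - 163/6a - 12b - 17/4c - 205/12, ab - 1/3a + 1/2b - c + 5/6, b^2 + 1/12a - 1/16b - 5/4c - 115/48}

f_1 = -2ab + 2/3a - b + 2c - 5/3, LT = ab.
f_2 = ab + 8b^2 + 1/3a - 11c - 55/3, LT = ab.

S(f_1,f_2): lcm = ab. S = -8b^2 - 2/3a + 1/2b + 10c + 115/6.
  reduce S modulo (f_1, f_2):
  remainder -8b^2 - 2/3a + 1/2b + 10c + 115/6 ≠ 0; add g_3 = -8b^2 - 2/3a + 1/2b + 10c + 115/6 to the basis.

S(f_1,g_3): lcm = ab^2. S = -1/12a^2 - 13/48ab + 1/2b^2 + 5/4ac - bc + 115/48a + 5/6b.
  reduce S modulo (f_1, f_2, g_3):
  remainder -1/12a^2 + 5/4ac - bc + 163/72a + b + 17/48c + 205/144 ≠ 0; add g_4 = -1/12a^2 + 5/4ac - bc + 163/72a + b + 17/48c + 205/144 to the basis.

The other S-polynomials (S(f_2,g_3), S(f_1,g_4), S(f_2,g_4), S(g_3,g_4)) all reduce to 0 modulo the current basis, so we have a Gröbner basis.
Inter-reduce: drop elements whose leading term is divisible by another's, tail-reduce, and make monic.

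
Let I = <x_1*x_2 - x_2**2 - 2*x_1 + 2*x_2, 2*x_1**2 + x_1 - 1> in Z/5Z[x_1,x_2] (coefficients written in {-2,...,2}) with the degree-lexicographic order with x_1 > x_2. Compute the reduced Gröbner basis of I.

f_1 = x_1*x_2 - x_2**2 - 2*x_1 + 2*x_2, LT = x_1*x_2.
f_2 = 2*x_1**2 + x_1 - 1, LT = x_1**2.

S(f_1,f_2): lcm = x_1**2*x_2. S = -x_1*x_2**2 - 2*x_1**2 - x_1*x_2 - 2*x_2.
  reduce S modulo (f_1, f_2):
  remainder -x_2**3 - x_2**2 - x_2 - 1 ≠ 0; add g_3 = -x_2**3 - x_2**2 - x_2 - 1 to the basis.

The other S-polynomials (S(f_1,g_3), S(f_2,g_3)) all reduce to 0 modulo the current basis, so we have a Gröbner basis.

G = {x_2**3 + x_2**2 + x_2 + 1, x_1**2 - 2*x_1 + 2, x_1*x_2 - x_2**2 - 2*x_1 + 2*x_2}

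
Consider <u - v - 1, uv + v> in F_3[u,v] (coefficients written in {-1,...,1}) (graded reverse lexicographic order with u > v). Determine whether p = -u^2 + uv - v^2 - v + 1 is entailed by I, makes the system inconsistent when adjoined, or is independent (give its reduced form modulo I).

First compute the reduced Gröbner basis of I by Buchberger's algorithm.
f_1 = u - v - 1, LT = u.
f_2 = uv + v, LT = uv.

S(f_1,f_2): lcm = uv. S = -v^2 + v.
  leading term v^2: no divisor's leading term divides it; move -v^2 to the remainder.
  leading term v: no divisor's leading term divides it; move v to the remainder.
  remainder -v^2 + v ≠ 0; add h_3 = -v^2 + v to the basis.

The other S-polynomials (S(f_1,h_3), S(f_2,h_3)) all reduce to 0 modulo the current basis, so we have a Gröbner basis.
Inter-reduce: drop elements whose leading term is divisible by another's, tail-reduce, and make monic.
Reduced Gröbner basis: {v^2 - v, u - v - 1}.
Label its elements g_1 = v^2 - v, g_2 = u - v - 1.

Reduce p = -u^2 + uv - v^2 - v + 1 modulo G:
  leading term u^2: subtract (-u)·g_2 from -u^2 + uv - v^2 - v + 1 → -v^2 - u - v + 1
  leading term v^2: subtract (-1)·g_1 from -v^2 - u - v + 1 → -u + v + 1
  leading term u: subtract (-1)·g_2 from -u + v + 1 → 0
  normal form = 0.
Since the normal form is 0, p ∈ I.

-u^2 + uv - v^2 - v + 1 lies in I (it reduces to 0).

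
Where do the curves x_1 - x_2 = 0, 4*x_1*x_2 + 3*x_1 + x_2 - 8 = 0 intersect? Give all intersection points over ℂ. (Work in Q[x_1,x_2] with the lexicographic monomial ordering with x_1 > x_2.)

{(-2, -2), (1, 1)}

Compute a lex Gröbner basis by Buchberger's algorithm.
f_1 = x_1 - x_2, LT = x_1.
f_2 = 4*x_1*x_2 + 3*x_1 + x_2 - 8, LT = x_1*x_2.

S(f_1,f_2): lcm = x_1*x_2. S = -3/4*x_1 - x_2**2 - 1/4*x_2 + 2.
  leading term x_1: subtract (-3/4)·f_1 from -3/4*x_1 - x_2**2 - 1/4*x_2 + 2 → -x_2**2 - x_2 + 2
  leading term x_2**2: no divisor's leading term divides it; move -x_2**2 to the remainder.
  leading term x_2: no divisor's leading term divides it; move -x_2 to the remainder.
  leading term 1: no divisor's leading term divides it; move 2 to the remainder.
  remainder -x_2**2 - x_2 + 2 ≠ 0; add h_3 = -x_2**2 - x_2 + 2 to the basis.

S(f_1,h_3): leading monomials are coprime, so the S-polynomial reduces to 0 (Buchberger's first criterion).
S(f_2,h_3): lcm = x_1*x_2**2. S = -1/4*x_1*x_2 + 2*x_1 + 1/4*x_2**2 - 2*x_2.
  leading term x_1*x_2: subtract (-1/4*x_2)·f_1 from -1/4*x_1*x_2 + 2*x_1 + 1/4*x_2**2 - 2*x_2 → 2*x_1 - 2*x_2
  leading term x_1: subtract (2)·f_1 from 2*x_1 - 2*x_2 → 0
  remainder 0.

Every S-polynomial of the final basis reduces to 0, so we have a Gröbner basis.
Inter-reduce: drop elements whose leading term is divisible by another's, tail-reduce, and make monic.
Reduced Gröbner basis: {x_1 - x_2, x_2**2 + x_2 - 2}.

Since the basis is lex-ordered, x_2**2 + x_2 - 2 is univariate in x_2. Its roots are {-2, 1}. Back-substituting each root into the other basis elements fixes the other coordinates.
  x_2 = -2: the earlier basis element becomes x_1 + 2 = 0, giving x_1 = -2 — point (-2, -2).
  x_2 = 1: the earlier basis element becomes x_1 - 1 = 0, giving x_1 = 1 — point (1, 1).
Substituting each solution back into the original system confirms all equations vanish.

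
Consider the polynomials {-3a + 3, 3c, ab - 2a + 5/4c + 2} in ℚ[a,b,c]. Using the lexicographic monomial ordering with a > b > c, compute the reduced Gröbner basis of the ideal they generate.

G = {a - 1, b, c}

This is the nonlinear analogue of row-reducing a linear system.

f_1 = -3a + 3, LT = a.
f_2 = 3c, LT = c.
f_3 = ab - 2a + 5/4c + 2, LT = ab.

S(f_1,f_2): leading monomials are coprime, so the S-polynomial reduces to 0 (Buchberger's first criterion).
S(f_1,f_3): lcm = ab. S = 2a - b - 5/4c - 2.
  leading term a: subtract (-⅔)·f_1 from 2a - b - 5/4c - 2 → -b - 5/4c
  leading term b: no divisor's leading term divides it; move -b to the remainder.
  leading term c: subtract (-5/12)·f_2 from -5/4c → 0
  remainder -b ≠ 0; add g_4 = -b to the basis.

S(f_2,f_3): leading monomials are coprime, so the S-polynomial reduces to 0 (Buchberger's first criterion).
S(f_1,g_4): leading monomials are coprime, so the S-polynomial reduces to 0 (Buchberger's first criterion).
S(f_2,g_4): leading monomials are coprime, so the S-polynomial reduces to 0 (Buchberger's first criterion).
S(f_3,g_4): lcm = ab. S = -2a + 5/4c + 2.
  leading term a: subtract (⅔)·f_1 from -2a + 5/4c + 2 → 5/4c
  leading term c: subtract (5/12)·f_2 from 5/4c → 0
  remainder 0.

Every S-polynomial of the final basis reduces to 0, so we have a Gröbner basis.
Inter-reduce: drop elements whose leading term is divisible by another's, tail-reduce, and make monic.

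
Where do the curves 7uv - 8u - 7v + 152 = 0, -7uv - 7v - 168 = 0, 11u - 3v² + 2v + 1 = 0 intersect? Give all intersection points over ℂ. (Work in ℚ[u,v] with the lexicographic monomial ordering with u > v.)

{(5, -4)}

Compute a lex Gröbner basis by Buchberger's algorithm.
f_1 = 7uv - 8u - 7v + 152, LT = uv.
f_2 = -7uv - 7v - 168, LT = uv.
f_3 = 11u - 3v² + 2v + 1, LT = u.

S(f_1,f_2): lcm = uv. S = -8/7u - 2v - 16/7.
  leading term u: subtract (-8/77)·f_3 from -8/7u - 2v - 16/7 → -24/77v² - 138/77v - 24/11
  leading term v²: no divisor's leading term divides it; move -24/77v² to the remainder.
  leading term v: no divisor's leading term divides it; move -138/77v to the remainder.
  leading term 1: no divisor's leading term divides it; move -24/11 to the remainder.
  remainder -24/77v² - 138/77v - 24/11 ≠ 0; add h_4 = -24/77v² - 138/77v - 24/11 to the basis.

S(f_1,f_3): lcm = uv. S = -8/7u + 3/11v³ - 2/11v² - 12/11v + 152/7.
  leading term u: subtract (-8/77)·f_3 from -8/7u + 3/11v³ - 2/11v² - 12/11v + 152/7 → 3/11v³ - 38/77v² - 68/77v + 240/11
  leading term v³: subtract (-⅞v)·h_4 from 3/11v³ - 38/77v² - 68/77v + 240/11 → -635/308v² - 215/77v + 240/11
  leading term v²: subtract (635/96)·h_4 from -635/308v² - 215/77v + 240/11 → 145/16v + 145/4
  leading term v: no divisor's leading term divides it; move 145/16v to the remainder.
  leading term 1: no divisor's leading term divides it; move 145/4 to the remainder.
  remainder 145/16v + 145/4 ≠ 0; add h_5 = 145/16v + 145/4 to the basis.

The other S-polynomials (S(f_2,f_3), S(f_1,h_4), S(f_2,h_4), S(f_3,h_4), S(f_1,h_5), S(f_2,h_5), S(f_3,h_5), S(h_4,h_5)) all reduce to 0 modulo the current basis, so we have a Gröbner basis.
Inter-reduce: drop elements whose leading term is divisible by another's, tail-reduce, and make monic.
Reduced Gröbner basis: {u - 5, v + 4}.

A lex Gröbner basis eliminates variables successively. Here v + 4 depends only on v, with roots {-4}; lifting each root through the earlier basis elements recovers the full solutions.
  v = -4: the earlier basis element becomes u - 5 = 0, giving u = 5 — point (5, -4).
Substituting each solution back into the original system confirms all equations vanish.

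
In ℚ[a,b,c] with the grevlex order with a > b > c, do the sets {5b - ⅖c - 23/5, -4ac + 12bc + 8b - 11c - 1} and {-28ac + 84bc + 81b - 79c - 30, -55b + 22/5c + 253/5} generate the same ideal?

Yes, the ideals are equal.

Two ideals are equal iff their reduced Gröbner bases coincide (the reduced basis is unique for a fixed ordering).
Buchberger on the first generating set:
f_1 = 5b - ⅖c - 23/5, LT = b.
f_2 = -4ac + 12bc + 8b - 11c - 1, LT = ac.

The S-polynomials (S(f_1,f_2)) all reduce to 0 modulo the current basis, so we have a Gröbner basis.
Inter-reduce: drop elements whose leading term is divisible by another's, tail-reduce, and make monic.
Reduced Gröbner basis: {ac - 6/25c² - 17/100c - 159/100, b - 2/25c - 23/25}.

Buchberger on the second generating set:
h_1 = -28ac + 84bc + 81b - 79c - 30, LT = ac.
h_2 = -55b + 22/5c + 253/5, LT = b.

The S-polynomials (S(h_1,h_2)) all reduce to 0 modulo the current basis, so we have a Gröbner basis.
Inter-reduce: drop elements whose leading term is divisible by another's, tail-reduce, and make monic.
Reduced Gröbner basis: {ac - 6/25c² - 17/100c - 159/100, b - 2/25c - 23/25}.

Same reduced basis, so the two generating sets span the same ideal.
The same test decides containment: I ⊆ J iff every generator of I reduces to 0 modulo a Gröbner basis of J.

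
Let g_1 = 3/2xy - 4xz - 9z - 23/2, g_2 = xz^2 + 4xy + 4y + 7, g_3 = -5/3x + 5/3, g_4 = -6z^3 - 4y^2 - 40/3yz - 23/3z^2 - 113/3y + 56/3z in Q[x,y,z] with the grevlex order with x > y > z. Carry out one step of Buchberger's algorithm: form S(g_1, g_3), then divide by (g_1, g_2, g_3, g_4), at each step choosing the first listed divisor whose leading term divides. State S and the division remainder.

S(g_1, g_3) = -8/3xz + y - 6z - 23/3; remainder on division = y - 26/3z - 23/3.

lcm(LM(g_1), LM(g_3)) = xy.
S = (lcm/LT(g_1))·g_1 − (lcm/LT(g_3))·g_3 = -8/3xz + y - 6z - 23/3.
Reduce S modulo (g_1, g_2, g_3, g_4) in that order:
  leading term xz: subtract (8/5z)·g_3 from -8/3xz + y - 6z - 23/3 → y - 26/3z - 23/3
  leading term y: no divisor's leading term divides it; move y to the remainder.
  leading term z: no divisor's leading term divides it; move -26/3z to the remainder.
  leading term 1: no divisor's leading term divides it; move -23/3 to the remainder.
The remainder y - 26/3z - 23/3 is nonzero, so it would be added as the next basis element.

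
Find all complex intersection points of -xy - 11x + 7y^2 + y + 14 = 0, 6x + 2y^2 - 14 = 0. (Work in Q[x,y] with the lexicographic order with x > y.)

Compute a lex Gröbner basis by Buchberger's algorithm.
f_1 = -xy - 11x + 7y^2 + y + 14, LT = xy.
f_2 = 6x + 2y^2 - 14, LT = x.

S(f_1,f_2): lcm = xy. S = 11x - 1/3y^3 - 7y^2 + 4/3y - 14.
  reduce S modulo (f_1, f_2):
  remainder -1/3y^3 - 32/3y^2 + 4/3y + 35/3 ≠ 0; add h_3 = -1/3y^3 - 32/3y^2 + 4/3y + 35/3 to the basis.

The other S-polynomials (S(f_1,h_3), S(f_2,h_3)) all reduce to 0 modulo the current basis, so we have a Gröbner basis.
Inter-reduce: drop elements whose leading term is divisible by another's, tail-reduce, and make monic.
Reduced Gröbner basis: {x + 1/3y^2 - 7/3, y^3 + 32y^2 - 4y - 35}.

The lex basis is triangular: the last element involves only y. Solving y^3 + 32y^2 - 4y - 35 = 0 gives y ∈ {-1, -31/2 + sqrt(1101)/2, -sqrt(1101)/2 - 31/2}; substituting each value into the earlier elements determines the remaining variables.
  y = -1: the earlier basis element becomes x - 2 = 0, giving x = 2 — point (2, -1).
  y = -31/2 + sqrt(1101)/2: the earlier basis element becomes x - 31*sqrt(1101)/6 + 339/2 = 0, giving x = -339/2 + 31*sqrt(1101)/6 — point (-339/2 + 31*sqrt(1101)/6, -31/2 + sqrt(1101)/2).
  y = -sqrt(1101)/2 - 31/2: the earlier basis element becomes x + 339/2 + 31*sqrt(1101)/6 = 0, giving x = -31*sqrt(1101)/6 - 339/2 — point (-31*sqrt(1101)/6 - 339/2, -sqrt(1101)/2 - 31/2).

{(2, -1), (-339/2 + 31*sqrt(1101)/6, -31/2 + sqrt(1101)/2), (-31*sqrt(1101)/6 - 339/2, -sqrt(1101)/2 - 31/2)}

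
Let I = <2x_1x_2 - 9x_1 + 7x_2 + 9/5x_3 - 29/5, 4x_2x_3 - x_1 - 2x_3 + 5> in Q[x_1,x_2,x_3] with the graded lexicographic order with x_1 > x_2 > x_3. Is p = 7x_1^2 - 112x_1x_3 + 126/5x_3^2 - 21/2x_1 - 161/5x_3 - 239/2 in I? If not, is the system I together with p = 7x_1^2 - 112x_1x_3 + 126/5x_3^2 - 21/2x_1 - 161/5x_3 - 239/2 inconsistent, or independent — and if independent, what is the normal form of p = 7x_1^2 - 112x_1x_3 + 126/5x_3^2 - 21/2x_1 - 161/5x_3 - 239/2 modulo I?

First compute the reduced Gröbner basis of I by Buchberger's algorithm.
f_1 = 2x_1x_2 - 9x_1 + 7x_2 + 9/5x_3 - 29/5, LT = x_1x_2.
f_2 = 4x_2x_3 - x_1 - 2x_3 + 5, LT = x_2x_3.

S(f_1,f_2): lcm = x_1x_2x_3. S = 1/4x_1^2 - 4x_1x_3 + 7/2x_2x_3 + 9/10x_3^2 - 5/4x_1 - 29/10x_3.
  leading term x_1^2: no divisor's leading term divides it; move 1/4x_1^2 to the remainder.
  leading term x_1x_3: no divisor's leading term divides it; move -4x_1x_3 to the remainder.
  leading term x_2x_3: subtract (7/8)·f_2 from 7/2x_2x_3 + 9/10x_3^2 - 5/4x_1 - 29/10x_3 → 9/10x_3^2 - 3/8x_1 - 23/20x_3 - 35/8
  leading term x_3^2: no divisor's leading term divides it; move 9/10x_3^2 to the remainder.
  leading term x_1: no divisor's leading term divides it; move -3/8x_1 to the remainder.
  leading term x_3: no divisor's leading term divides it; move -23/20x_3 to the remainder.
  leading term 1: no divisor's leading term divides it; move -35/8 to the remainder.
  remainder 1/4x_1^2 - 4x_1x_3 + 9/10x_3^2 - 3/8x_1 - 23/20x_3 - 35/8 ≠ 0; add h_3 = 1/4x_1^2 - 4x_1x_3 + 9/10x_3^2 - 3/8x_1 - 23/20x_3 - 35/8 to the basis.

S(f_1,h_3): lcm = x_1^2x_2. S = 16x_1x_2x_3 - 18/5x_2x_3^2 - 9/2x_1^2 + 5x_1x_2 + 9/10x_1x_3 + 23/5x_2x_3 - 29/10x_1 + 35/2x_2.
  leading term x_1x_2x_3: subtract (8x_3)·f_1 from 16x_1x_2x_3 - 18/5x_2x_3^2 - 9/2x_1^2 + 5x_1x_2 + 9/10x_1x_3 + 23/5x_2x_3 - 29/10x_1 + 35/2x_2 → -18/5x_2x_3^2 - 9/2x_1^2 + 5x_1x_2 + 729/10x_1x_3 - 257/5x_2x_3 - 72/5x_3^2 - 29/10x_1 + 35/2x_2 + 232/5x_3
  leading term x_2x_3^2: subtract (-9/10x_3)·f_2 from -18/5x_2x_3^2 - 9/2x_1^2 + 5x_1x_2 + 729/10x_1x_3 - 257/5x_2x_3 - 72/5x_3^2 - 29/10x_1 + 35/2x_2 + 232/5x_3 → -9/2x_1^2 + 5x_1x_2 + 72x_1x_3 - 257/5x_2x_3 - 81/5x_3^2 - 29/10x_1 + 35/2x_2 + 509/10x_3
  leading term x_1^2: subtract (-18)·h_3 from -9/2x_1^2 + 5x_1x_2 + 72x_1x_3 - 257/5x_2x_3 - 81/5x_3^2 - 29/10x_1 + 35/2x_2 + 509/10x_3 → 5x_1x_2 - 257/5x_2x_3 - 193/20x_1 + 35/2x_2 + 151/5x_3 - 315/4
  leading term x_1x_2: subtract (5/2)·f_1 from 5x_1x_2 - 257/5x_2x_3 - 193/20x_1 + 35/2x_2 + 151/5x_3 - 315/4 → -257/5x_2x_3 + 257/20x_1 + 257/10x_3 - 257/4
  leading term x_2x_3: subtract (-257/20)·f_2 from -257/5x_2x_3 + 257/20x_1 + 257/10x_3 - 257/4 → 0
  remainder 0.

S(f_2,h_3): leading monomials are coprime, so the S-polynomial reduces to 0 (Buchberger's first criterion).
Every S-polynomial of the final basis reduces to 0, so we have a Gröbner basis.
Inter-reduce: drop elements whose leading term is divisible by another's, tail-reduce, and make monic.
Reduced Gröbner basis: {x_1^2 - 16x_1x_3 + 18/5x_3^2 - 3/2x_1 - 23/5x_3 - 35/2, x_1x_2 - 9/2x_1 + 7/2x_2 + 9/10x_3 - 29/10, x_2x_3 - 1/4x_1 - 1/2x_3 + 5/4}.
Label its elements g_1 = x_1^2 - 16x_1x_3 + 18/5x_3^2 - 3/2x_1 - 23/5x_3 - 35/2, g_2 = x_1x_2 - 9/2x_1 + 7/2x_2 + 9/10x_3 - 29/10, g_3 = x_2x_3 - 1/4x_1 - 1/2x_3 + 5/4.

Reduce p = 7x_1^2 - 112x_1x_3 + 126/5x_3^2 - 21/2x_1 - 161/5x_3 - 239/2 modulo G:
  leading term x_1^2: subtract (7)·g_1 from 7x_1^2 - 112x_1x_3 + 126/5x_3^2 - 21/2x_1 - 161/5x_3 - 239/2 → 3
  leading term 1: no divisor's leading term divides it; move 3 to the remainder.
  normal form = 3.
The normal form is nonzero, so p ∉ I. Since p minus its normal form lies in I, I + (p) = I + (r) where r = 3; decide whether this ideal is the whole ring.
Here r = 3 is a nonzero constant, hence a unit: 1 ∈ I + (p), the Gröbner basis of I + (p) is {1}, and the enlarged system has no common solution — adjoining p is inconsistent.

Adjoining 7x_1^2 - 112x_1x_3 + 126/5x_3^2 - 21/2x_1 - 161/5x_3 - 239/2 makes the ideal the whole ring: the system is inconsistent.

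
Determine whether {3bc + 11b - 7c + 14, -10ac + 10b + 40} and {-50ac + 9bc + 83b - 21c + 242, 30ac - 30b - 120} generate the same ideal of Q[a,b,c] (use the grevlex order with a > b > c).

Two ideals are equal iff their reduced Gröbner bases coincide (the reduced basis is unique for a fixed ordering).
Buchberger on the first generating set:
f_1 = 3bc + 11b - 7c + 14, LT = bc.
f_2 = -10ac + 10b + 40, LT = ac.

S(f_1,f_2): lcm = abc. S = 11/3ab + b^2 - 7/3ac + 14/3a + 4b.
  leading term ab: no divisor's leading term divides it; move 11/3ab to the remainder.
  leading term b^2: no divisor's leading term divides it; move b^2 to the remainder.
  leading term ac: subtract (7/30)·f_2 from -7/3ac + 14/3a + 4b → 14/3a + 5/3b - 28/3
  leading term a: no divisor's leading term divides it; move 14/3a to the remainder.
  leading term b: no divisor's leading term divides it; move 5/3b to the remainder.
  leading term 1: no divisor's leading term divides it; move -28/3 to the remainder.
  remainder 11/3ab + b^2 + 14/3a + 5/3b - 28/3 ≠ 0; add g_3 = 11/3ab + b^2 + 14/3a + 5/3b - 28/3 to the basis.

S(f_1,g_3): lcm = abc. S = -3/11b^2c + 11/3ab - 119/33ac - 5/11bc + 14/3a + 28/11c.
  leading term b^2c: subtract (-1/11b)·f_1 from -3/11b^2c + 11/3ab - 119/33ac - 5/11bc + 14/3a + 28/11c → 11/3ab + b^2 - 119/33ac - 12/11bc + 14/3a + 14/11b + 28/11c
  leading term ab: subtract (1)·g_3 from 11/3ab + b^2 - 119/33ac - 12/11bc + 14/3a + 14/11b + 28/11c → -119/33ac - 12/11bc - 13/33b + 28/11c + 28/3
  leading term ac: subtract (119/330)·f_2 from -119/33ac - 12/11bc - 13/33b + 28/11c + 28/3 → -12/11bc - 4b + 28/11c - 56/11
  leading term bc: subtract (-4/11)·f_1 from -12/11bc - 4b + 28/11c - 56/11 → 0
  remainder 0.

S(f_2,g_3): lcm = abc. S = -3/11b^2c - b^2 - 14/11ac - 5/11bc - 4b + 28/11c.
  leading term b^2c: subtract (-1/11b)·f_1 from -3/11b^2c - b^2 - 14/11ac - 5/11bc - 4b + 28/11c → -14/11ac - 12/11bc - 30/11b + 28/11c
  leading term ac: subtract (7/55)·f_2 from -14/11ac - 12/11bc - 30/11b + 28/11c → -12/11bc - 4b + 28/11c - 56/11
  leading term bc: subtract (-4/11)·f_1 from -12/11bc - 4b + 28/11c - 56/11 → 0
  remainder 0.

Every S-polynomial of the final basis reduces to 0, so we have a Gröbner basis.
Inter-reduce: drop elements whose leading term is divisible by another's, tail-reduce, and make monic.
Reduced Gröbner basis: {ab + 3/11b^2 + 14/11a + 5/11b - 28/11, ac - b - 4, bc + 11/3b - 7/3c + 14/3}.

Buchberger on the second generating set:
h_1 = -50ac + 9bc + 83b - 21c + 242, LT = ac.
h_2 = 30ac - 30b - 120, LT = ac.

S(h_1,h_2): lcm = ac. S = -9/50bc - 33/50b + 21/50c - 21/25.
  leading term bc: no divisor's leading term divides it; move -9/50bc to the remainder.
  leading term b: no divisor's leading term divides it; move -33/50b to the remainder.
  leading term c: no divisor's leading term divides it; move 21/50c to the remainder.
  leading term 1: no divisor's leading term divides it; move -21/25 to the remainder.
  remainder -9/50bc - 33/50b + 21/50c - 21/25 ≠ 0; add k_3 = -9/50bc - 33/50b + 21/50c - 21/25 to the basis.

S(h_1,k_3): lcm = abc. S = -9/50b^2c - 11/3ab - 83/50b^2 + 7/3ac + 21/50bc - 14/3a - 121/25b.
  leading term b^2c: subtract (b)·k_3 from -9/50b^2c - 11/3ab - 83/50b^2 + 7/3ac + 21/50bc - 14/3a - 121/25b → -11/3ab - b^2 + 7/3ac - 14/3a - 4b
  leading term ab: no divisor's leading term divides it; move -11/3ab to the remainder.
  leading term b^2: no divisor's leading term divides it; move -b^2 to the remainder.
  leading term ac: subtract (-7/150)·h_1 from 7/3ac - 14/3a - 4b → 21/50bc - 14/3a - 19/150b - 49/50c + 847/75
  leading term bc: subtract (-7/3)·k_3 from 21/50bc - 14/3a - 19/150b - 49/50c + 847/75 → -14/3a - 5/3b + 28/3
  leading term a: no divisor's leading term divides it; move -14/3a to the remainder.
  leading term b: no divisor's leading term divides it; move -5/3b to the remainder.
  leading term 1: no divisor's leading term divides it; move 28/3 to the remainder.
  remainder -11/3ab - b^2 - 14/3a - 5/3b + 28/3 ≠ 0; add k_4 = -11/3ab - b^2 - 14/3a - 5/3b + 28/3 to the basis.

S(h_2,k_3): lcm = abc. S = -11/3ab - b^2 + 7/3ac - 14/3a - 4b.
  leading term ab: subtract (1)·k_4 from -11/3ab - b^2 + 7/3ac - 14/3a - 4b → 7/3ac - 7/3b - 28/3
  leading term ac: subtract (-7/150)·h_1 from 7/3ac - 7/3b - 28/3 → 21/50bc + 77/50b - 49/50c + 49/25
  leading term bc: subtract (-7/3)·k_3 from 21/50bc + 77/50b - 49/50c + 49/25 → 0
  remainder 0.

S(h_1,k_4): lcm = abc. S = -249/550b^2c - 83/50b^2 - 14/11ac - 19/550bc - 121/25b + 28/11c.
  leading term b^2c: subtract (83/33b)·k_3 from -249/550b^2c - 83/50b^2 - 14/11ac - 19/550bc - 121/25b + 28/11c → -14/11ac - 12/11bc - 30/11b + 28/11c
  leading term ac: subtract (7/275)·h_1 from -14/11ac - 12/11bc - 30/11b + 28/11c → -33/25bc - 121/25b + 77/25c - 154/25
  leading term bc: subtract (22/3)·k_3 from -33/25bc - 121/25b + 77/25c - 154/25 → 0
  remainder 0.

S(h_2,k_4): lcm = abc. S = -3/11b^2c - b^2 - 14/11ac - 5/11bc - 4b + 28/11c.
  leading term b^2c: subtract (50/33b)·k_3 from -3/11b^2c - b^2 - 14/11ac - 5/11bc - 4b + 28/11c → -14/11ac - 12/11bc - 30/11b + 28/11c
  leading term ac: subtract (7/275)·h_1 from -14/11ac - 12/11bc - 30/11b + 28/11c → -33/25bc - 121/25b + 77/25c - 154/25
  leading term bc: subtract (22/3)·k_3 from -33/25bc - 121/25b + 77/25c - 154/25 → 0
  remainder 0.

S(k_3,k_4): lcm = abc. S = -3/11b^2c + 11/3ab - 119/33ac - 5/11bc + 14/3a + 28/11c.
  leading term b^2c: subtract (50/33b)·k_3 from -3/11b^2c + 11/3ab - 119/33ac - 5/11bc + 14/3a + 28/11c → 11/3ab + b^2 - 119/33ac - 12/11bc + 14/3a + 14/11b + 28/11c
  leading term ab: subtract (-1)·k_4 from 11/3ab + b^2 - 119/33ac - 12/11bc + 14/3a + 14/11b + 28/11c → -119/33ac - 12/11bc - 13/33b + 28/11c + 28/3
  leading term ac: subtract (119/1650)·h_1 from -119/33ac - 12/11bc - 13/33b + 28/11c + 28/3 → -87/50bc - 319/50b + 203/50c - 203/25
  leading term bc: subtract (29/3)·k_3 from -87/50bc - 319/50b + 203/50c - 203/25 → 0
  remainder 0.

Every S-polynomial of the final basis reduces to 0, so we have a Gröbner basis.
Inter-reduce: drop elements whose leading term is divisible by another's, tail-reduce, and make monic.
Reduced Gröbner basis: {ab + 3/11b^2 + 14/11a + 5/11b - 28/11, ac - b - 4, bc + 11/3b - 7/3c + 14/3}.

The two bases agree; hence the ideals are identical.

Yes, the ideals are equal.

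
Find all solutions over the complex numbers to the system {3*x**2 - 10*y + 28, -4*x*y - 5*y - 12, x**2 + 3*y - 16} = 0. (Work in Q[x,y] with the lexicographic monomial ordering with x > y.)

Compute a lex Gröbner basis by Buchberger's algorithm.
f_1 = 3*x**2 - 10*y + 28, LT = x**2.
f_2 = -4*x*y - 5*y - 12, LT = x*y.
f_3 = x**2 + 3*y - 16, LT = x**2.

S(f_1,f_2): lcm = x**2*y. S = -5/4*x*y - 3*x - 10/3*y**2 + 28/3*y.
  leading term x*y: subtract (5/16)·f_2 from -5/4*x*y - 3*x - 10/3*y**2 + 28/3*y → -3*x - 10/3*y**2 + 523/48*y + 15/4
  leading term x: no divisor's leading term divides it; move -3*x to the remainder.
  leading term y**2: no divisor's leading term divides it; move -10/3*y**2 to the remainder.
  leading term y: no divisor's leading term divides it; move 523/48*y to the remainder.
  leading term 1: no divisor's leading term divides it; move 15/4 to the remainder.
  remainder -3*x - 10/3*y**2 + 523/48*y + 15/4 ≠ 0; add h_4 = -3*x - 10/3*y**2 + 523/48*y + 15/4 to the basis.

S(f_1,f_3): lcm = x**2. S = -19/3*y + 76/3.
  leading term y: no divisor's leading term divides it; move -19/3*y to the remainder.
  leading term 1: no divisor's leading term divides it; move 76/3 to the remainder.
  remainder -19/3*y + 76/3 ≠ 0; add h_5 = -19/3*y + 76/3 to the basis.

The other S-polynomials (S(f_2,f_3), S(f_1,h_4), S(f_2,h_4), S(f_3,h_4), S(f_1,h_5), S(f_2,h_5), S(f_3,h_5), S(h_4,h_5)) all reduce to 0 modulo the current basis, so we have a Gröbner basis.
Inter-reduce: drop elements whose leading term is divisible by another's, tail-reduce, and make monic.
Reduced Gröbner basis: {x + 2, y - 4}.

A lex Gröbner basis eliminates variables successively. Here y - 4 depends only on y, with roots {4}; lifting each root through the earlier basis elements recovers the full solutions.
  y = 4: the earlier basis element becomes x + 2 = 0, giving x = -2 — point (-2, 4).
Each listed point satisfies every original equation (direct substitution).

{(-2, 4)}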